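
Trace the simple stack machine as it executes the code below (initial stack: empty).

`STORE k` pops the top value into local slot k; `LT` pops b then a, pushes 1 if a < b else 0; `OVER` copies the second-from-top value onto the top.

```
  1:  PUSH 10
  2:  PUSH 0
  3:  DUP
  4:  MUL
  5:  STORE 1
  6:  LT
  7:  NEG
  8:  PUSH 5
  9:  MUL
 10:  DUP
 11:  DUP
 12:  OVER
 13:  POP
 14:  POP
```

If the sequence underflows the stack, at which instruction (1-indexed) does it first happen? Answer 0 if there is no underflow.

6

PUSH 10 : 10
PUSH 0  : 10 0
DUP     : 10 0 0
MUL     : 10 0
STORE 1 : 10
LT  — needs 2 operands, stack has 1 → underflow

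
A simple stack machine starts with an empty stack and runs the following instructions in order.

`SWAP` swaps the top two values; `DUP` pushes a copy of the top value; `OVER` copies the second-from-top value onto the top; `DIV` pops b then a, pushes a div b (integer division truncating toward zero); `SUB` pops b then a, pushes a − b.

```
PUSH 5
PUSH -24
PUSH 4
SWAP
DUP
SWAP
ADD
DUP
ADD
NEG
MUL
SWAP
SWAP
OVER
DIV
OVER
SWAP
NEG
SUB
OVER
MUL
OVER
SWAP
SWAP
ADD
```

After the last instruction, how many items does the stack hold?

PUSH 5   → 5
PUSH -24 → 5 -24
PUSH 4   → 5 -24 4
SWAP     → 5 4 -24
DUP      → 5 4 -24 -24
SWAP     → 5 4 -24 -24
ADD      → 5 4 -48
DUP      → 5 4 -48 -48
ADD      → 5 4 -96
NEG      → 5 4 96
MUL      → 5 384
SWAP     → 384 5
SWAP     → 5 384
OVER     → 5 384 5
DIV      → 5 76
OVER     → 5 76 5
SWAP     → 5 5 76
NEG      → 5 5 -76
SUB      → 5 81
OVER     → 5 81 5
MUL      → 5 405
OVER     → 5 405 5
SWAP     → 5 5 405
SWAP     → 5 405 5
ADD      → 5 410

2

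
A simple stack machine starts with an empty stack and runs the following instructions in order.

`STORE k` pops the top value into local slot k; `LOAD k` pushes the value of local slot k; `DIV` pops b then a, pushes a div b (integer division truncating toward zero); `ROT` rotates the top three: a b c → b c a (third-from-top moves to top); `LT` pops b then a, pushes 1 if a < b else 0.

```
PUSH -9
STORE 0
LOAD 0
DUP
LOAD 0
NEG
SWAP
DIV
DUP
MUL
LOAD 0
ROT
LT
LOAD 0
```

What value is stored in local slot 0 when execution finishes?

-9

PUSH -9 -> [-9]
STORE 0 -> []
LOAD 0  -> [-9]
DUP     -> [-9, -9]
LOAD 0  -> [-9, -9, -9]
NEG     -> [-9, -9, 9]
SWAP    -> [-9, 9, -9]
DIV     -> [-9, -1]
DUP     -> [-9, -1, -1]
MUL     -> [-9, 1]
LOAD 0  -> [-9, 1, -9]
ROT     -> [1, -9, -9]
LT      -> [1, 0]
LOAD 0  -> [1, 0, -9]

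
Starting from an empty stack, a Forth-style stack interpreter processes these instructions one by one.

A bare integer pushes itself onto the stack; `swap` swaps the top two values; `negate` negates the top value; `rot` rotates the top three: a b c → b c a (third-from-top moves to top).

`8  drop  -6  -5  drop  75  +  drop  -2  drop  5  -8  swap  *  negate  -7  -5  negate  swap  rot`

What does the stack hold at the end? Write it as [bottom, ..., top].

[5, -7, 40]

8       [8]
drop    []
-6      [-6]
-5      [-6, -5]
drop    [-6]
75      [-6, 75]
+       [69]
drop    []
-2      [-2]
drop    []
5       [5]
-8      [5, -8]
swap    [-8, 5]
*       [-40]
negate  [40]
-7      [40, -7]
-5      [40, -7, -5]
negate  [40, -7, 5]
swap    [40, 5, -7]
rot     [5, -7, 40]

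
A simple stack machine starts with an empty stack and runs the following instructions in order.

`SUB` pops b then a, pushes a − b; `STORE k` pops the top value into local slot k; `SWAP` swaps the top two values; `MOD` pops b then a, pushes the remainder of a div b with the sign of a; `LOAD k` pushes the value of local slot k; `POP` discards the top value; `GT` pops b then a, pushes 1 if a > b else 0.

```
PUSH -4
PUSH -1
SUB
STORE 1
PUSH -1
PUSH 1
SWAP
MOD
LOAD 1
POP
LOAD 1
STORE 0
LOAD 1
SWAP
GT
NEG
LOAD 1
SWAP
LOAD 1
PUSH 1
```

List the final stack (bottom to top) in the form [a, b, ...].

PUSH -4 → [-4]
PUSH -1 → [-4, -1]
SUB     → [-3]
STORE 1 → []
PUSH -1 → [-1]
PUSH 1  → [-1, 1]
SWAP    → [1, -1]
MOD     → [0]
LOAD 1  → [0, -3]
POP     → [0]
LOAD 1  → [0, -3]
STORE 0 → [0]
LOAD 1  → [0, -3]
SWAP    → [-3, 0]
GT      → [0]
NEG     → [0]
LOAD 1  → [0, -3]
SWAP    → [-3, 0]
LOAD 1  → [-3, 0, -3]
PUSH 1  → [-3, 0, -3, 1]

[-3, 0, -3, 1]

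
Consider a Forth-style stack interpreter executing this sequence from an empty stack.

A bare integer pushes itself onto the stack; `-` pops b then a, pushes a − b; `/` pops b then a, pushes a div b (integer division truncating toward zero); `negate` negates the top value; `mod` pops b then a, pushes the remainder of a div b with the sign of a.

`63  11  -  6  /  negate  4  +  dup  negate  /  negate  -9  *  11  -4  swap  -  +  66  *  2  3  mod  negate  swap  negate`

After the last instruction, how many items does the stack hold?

2

63     : 63
11     : 63 11
-      : 52
6      : 52 6
/      : 8
negate : -8
4      : -8 4
+      : -4
dup    : -4 -4
negate : -4 4
/      : -1
negate : 1
-9     : 1 -9
*      : -9
11     : -9 11
-4     : -9 11 -4
swap   : -9 -4 11
-      : -9 -15
+      : -24
66     : -24 66
*      : -1584
2      : -1584 2
3      : -1584 2 3
mod    : -1584 2
negate : -1584 -2
swap   : -2 -1584
negate : -2 1584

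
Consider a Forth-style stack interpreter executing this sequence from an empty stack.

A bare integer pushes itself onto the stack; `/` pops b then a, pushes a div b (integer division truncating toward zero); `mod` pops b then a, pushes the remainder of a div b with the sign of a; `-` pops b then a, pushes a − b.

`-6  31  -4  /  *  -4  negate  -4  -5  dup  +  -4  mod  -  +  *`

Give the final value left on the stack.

-6     -> [-6]
31     -> [-6, 31]
-4     -> [-6, 31, -4]
/      -> [-6, -7]
*      -> [42]
-4     -> [42, -4]
negate -> [42, 4]
-4     -> [42, 4, -4]
-5     -> [42, 4, -4, -5]
dup    -> [42, 4, -4, -5, -5]
+      -> [42, 4, -4, -10]
-4     -> [42, 4, -4, -10, -4]
mod    -> [42, 4, -4, -2]
-      -> [42, 4, -2]
+      -> [42, 2]
*      -> [84]

84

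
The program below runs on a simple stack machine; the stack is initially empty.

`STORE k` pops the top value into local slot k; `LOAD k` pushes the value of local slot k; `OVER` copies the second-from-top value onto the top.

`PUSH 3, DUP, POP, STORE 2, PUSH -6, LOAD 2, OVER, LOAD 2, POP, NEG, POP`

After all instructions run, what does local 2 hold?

PUSH 3  : 3
DUP     : 3 3
POP     : 3
STORE 2 : (empty)
PUSH -6 : -6
LOAD 2  : -6 3
OVER    : -6 3 -6
LOAD 2  : -6 3 -6 3
POP     : -6 3 -6
NEG     : -6 3 6
POP     : -6 3

3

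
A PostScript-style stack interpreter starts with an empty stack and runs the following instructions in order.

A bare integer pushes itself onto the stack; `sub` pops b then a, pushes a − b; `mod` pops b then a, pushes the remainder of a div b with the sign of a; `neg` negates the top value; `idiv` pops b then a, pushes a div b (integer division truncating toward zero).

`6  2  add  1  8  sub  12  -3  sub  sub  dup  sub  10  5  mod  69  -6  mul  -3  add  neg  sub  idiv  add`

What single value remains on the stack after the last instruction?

8

6    -> [6]
2    -> [6, 2]
add  -> [8]
1    -> [8, 1]
8    -> [8, 1, 8]
sub  -> [8, -7]
12   -> [8, -7, 12]
-3   -> [8, -7, 12, -3]
sub  -> [8, -7, 15]
sub  -> [8, -22]
dup  -> [8, -22, -22]
sub  -> [8, 0]
10   -> [8, 0, 10]
5    -> [8, 0, 10, 5]
mod  -> [8, 0, 0]
69   -> [8, 0, 0, 69]
-6   -> [8, 0, 0, 69, -6]
mul  -> [8, 0, 0, -414]
-3   -> [8, 0, 0, -414, -3]
add  -> [8, 0, 0, -417]
neg  -> [8, 0, 0, 417]
sub  -> [8, 0, -417]
idiv -> [8, 0]
add  -> [8]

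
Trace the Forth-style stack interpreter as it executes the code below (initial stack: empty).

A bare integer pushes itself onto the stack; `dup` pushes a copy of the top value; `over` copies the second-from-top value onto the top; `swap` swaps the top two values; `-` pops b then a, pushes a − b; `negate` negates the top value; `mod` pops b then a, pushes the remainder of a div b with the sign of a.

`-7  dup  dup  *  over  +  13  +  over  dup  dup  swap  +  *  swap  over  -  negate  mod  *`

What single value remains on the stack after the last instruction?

-84

-7     → [-7]
dup    → [-7, -7]
dup    → [-7, -7, -7]
*      → [-7, 49]
over   → [-7, 49, -7]
+      → [-7, 42]
13     → [-7, 42, 13]
+      → [-7, 55]
over   → [-7, 55, -7]
dup    → [-7, 55, -7, -7]
dup    → [-7, 55, -7, -7, -7]
swap   → [-7, 55, -7, -7, -7]
+      → [-7, 55, -7, -14]
*      → [-7, 55, 98]
swap   → [-7, 98, 55]
over   → [-7, 98, 55, 98]
-      → [-7, 98, -43]
negate → [-7, 98, 43]
mod    → [-7, 12]
*      → [-84]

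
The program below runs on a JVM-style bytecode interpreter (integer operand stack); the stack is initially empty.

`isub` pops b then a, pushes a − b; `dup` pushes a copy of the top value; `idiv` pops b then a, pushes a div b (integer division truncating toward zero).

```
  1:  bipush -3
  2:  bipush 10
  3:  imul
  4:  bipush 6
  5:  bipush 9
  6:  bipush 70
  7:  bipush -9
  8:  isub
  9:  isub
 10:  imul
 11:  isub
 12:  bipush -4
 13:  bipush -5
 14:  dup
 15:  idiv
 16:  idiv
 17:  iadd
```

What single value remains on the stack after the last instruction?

386

bipush -3  -3
bipush 10  -3 10
imul       -30
bipush 6   -30 6
bipush 9   -30 6 9
bipush 70  -30 6 9 70
bipush -9  -30 6 9 70 -9
isub       -30 6 9 79
isub       -30 6 -70
imul       -30 -420
isub       390
bipush -4  390 -4
bipush -5  390 -4 -5
dup        390 -4 -5 -5
idiv       390 -4 1
idiv       390 -4
iadd       386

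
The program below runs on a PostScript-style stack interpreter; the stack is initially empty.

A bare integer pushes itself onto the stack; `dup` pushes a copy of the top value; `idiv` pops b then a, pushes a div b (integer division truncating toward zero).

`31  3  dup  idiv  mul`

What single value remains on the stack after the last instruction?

31

31   → [31]
3    → [31, 3]
dup  → [31, 3, 3]
idiv → [31, 1]
mul  → [31]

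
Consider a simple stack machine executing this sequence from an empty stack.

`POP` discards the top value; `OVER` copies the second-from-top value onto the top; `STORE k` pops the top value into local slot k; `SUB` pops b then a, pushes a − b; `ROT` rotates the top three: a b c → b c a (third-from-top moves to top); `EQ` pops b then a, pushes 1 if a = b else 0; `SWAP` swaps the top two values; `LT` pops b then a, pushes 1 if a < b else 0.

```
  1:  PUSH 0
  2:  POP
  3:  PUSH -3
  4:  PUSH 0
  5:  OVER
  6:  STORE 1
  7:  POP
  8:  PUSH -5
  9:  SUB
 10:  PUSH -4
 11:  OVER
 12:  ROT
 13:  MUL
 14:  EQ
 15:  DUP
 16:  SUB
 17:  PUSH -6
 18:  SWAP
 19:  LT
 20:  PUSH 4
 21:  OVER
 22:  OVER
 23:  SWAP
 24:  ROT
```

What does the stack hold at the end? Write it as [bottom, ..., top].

[1, 4, 1, 4]

PUSH 0  → [0]
POP     → []
PUSH -3 → [-3]
PUSH 0  → [-3, 0]
OVER    → [-3, 0, -3]
STORE 1 → [-3, 0]
POP     → [-3]
PUSH -5 → [-3, -5]
SUB     → [2]
PUSH -4 → [2, -4]
OVER    → [2, -4, 2]
ROT     → [-4, 2, 2]
MUL     → [-4, 4]
EQ      → [0]
DUP     → [0, 0]
SUB     → [0]
PUSH -6 → [0, -6]
SWAP    → [-6, 0]
LT      → [1]
PUSH 4  → [1, 4]
OVER    → [1, 4, 1]
OVER    → [1, 4, 1, 4]
SWAP    → [1, 4, 4, 1]
ROT     → [1, 4, 1, 4]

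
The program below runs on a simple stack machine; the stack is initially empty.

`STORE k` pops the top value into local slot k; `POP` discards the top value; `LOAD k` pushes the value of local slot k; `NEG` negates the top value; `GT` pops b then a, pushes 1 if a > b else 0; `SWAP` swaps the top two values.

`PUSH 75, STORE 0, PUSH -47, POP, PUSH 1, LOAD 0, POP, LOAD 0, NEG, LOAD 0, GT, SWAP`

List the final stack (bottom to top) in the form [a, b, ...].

[0, 1]

PUSH 75   [75]
STORE 0   []
PUSH -47  [-47]
POP       []
PUSH 1    [1]
LOAD 0    [1, 75]
POP       [1]
LOAD 0    [1, 75]
NEG       [1, -75]
LOAD 0    [1, -75, 75]
GT        [1, 0]
SWAP      [0, 1]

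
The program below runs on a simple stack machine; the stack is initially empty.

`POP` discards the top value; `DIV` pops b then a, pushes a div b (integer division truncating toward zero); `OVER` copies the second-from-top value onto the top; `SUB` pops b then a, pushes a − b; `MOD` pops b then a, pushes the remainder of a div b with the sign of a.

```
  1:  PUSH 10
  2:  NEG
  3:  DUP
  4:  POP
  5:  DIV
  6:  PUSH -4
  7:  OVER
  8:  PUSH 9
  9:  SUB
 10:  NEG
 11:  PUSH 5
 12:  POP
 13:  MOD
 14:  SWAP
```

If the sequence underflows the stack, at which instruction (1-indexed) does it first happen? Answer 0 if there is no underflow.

5

PUSH 10 → 10
NEG     → -10
DUP     → -10 -10
POP     → -10
DIV  — needs 2 operands, stack has 1 → underflow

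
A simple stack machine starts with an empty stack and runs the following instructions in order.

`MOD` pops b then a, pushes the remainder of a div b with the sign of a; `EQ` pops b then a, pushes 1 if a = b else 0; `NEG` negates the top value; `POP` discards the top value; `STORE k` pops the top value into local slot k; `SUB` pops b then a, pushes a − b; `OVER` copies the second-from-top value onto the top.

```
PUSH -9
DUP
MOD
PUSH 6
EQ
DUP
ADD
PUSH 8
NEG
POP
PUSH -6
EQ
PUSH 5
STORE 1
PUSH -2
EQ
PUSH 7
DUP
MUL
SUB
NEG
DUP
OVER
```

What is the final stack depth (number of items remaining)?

PUSH -9 -> -9
DUP     -> -9 -9
MOD     -> 0
PUSH 6  -> 0 6
EQ      -> 0
DUP     -> 0 0
ADD     -> 0
PUSH 8  -> 0 8
NEG     -> 0 -8
POP     -> 0
PUSH -6 -> 0 -6
EQ      -> 0
PUSH 5  -> 0 5
STORE 1 -> 0
PUSH -2 -> 0 -2
EQ      -> 0
PUSH 7  -> 0 7
DUP     -> 0 7 7
MUL     -> 0 49
SUB     -> -49
NEG     -> 49
DUP     -> 49 49
OVER    -> 49 49 49

3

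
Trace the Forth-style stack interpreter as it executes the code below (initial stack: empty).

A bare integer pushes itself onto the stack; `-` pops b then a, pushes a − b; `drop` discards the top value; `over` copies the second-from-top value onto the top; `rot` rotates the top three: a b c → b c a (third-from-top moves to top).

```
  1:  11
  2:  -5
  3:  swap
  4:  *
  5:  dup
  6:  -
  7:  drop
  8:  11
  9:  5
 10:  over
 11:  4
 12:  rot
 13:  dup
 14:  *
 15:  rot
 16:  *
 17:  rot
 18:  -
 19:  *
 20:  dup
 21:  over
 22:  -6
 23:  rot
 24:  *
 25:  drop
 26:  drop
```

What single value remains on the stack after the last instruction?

11   -> [11]
-5   -> [11, -5]
swap -> [-5, 11]
*    -> [-55]
dup  -> [-55, -55]
-    -> [0]
drop -> []
11   -> [11]
5    -> [11, 5]
over -> [11, 5, 11]
4    -> [11, 5, 11, 4]
rot  -> [11, 11, 4, 5]
dup  -> [11, 11, 4, 5, 5]
*    -> [11, 11, 4, 25]
rot  -> [11, 4, 25, 11]
*    -> [11, 4, 275]
rot  -> [4, 275, 11]
-    -> [4, 264]
*    -> [1056]
dup  -> [1056, 1056]
over -> [1056, 1056, 1056]
-6   -> [1056, 1056, 1056, -6]
rot  -> [1056, 1056, -6, 1056]
*    -> [1056, 1056, -6336]
drop -> [1056, 1056]
drop -> [1056]

1056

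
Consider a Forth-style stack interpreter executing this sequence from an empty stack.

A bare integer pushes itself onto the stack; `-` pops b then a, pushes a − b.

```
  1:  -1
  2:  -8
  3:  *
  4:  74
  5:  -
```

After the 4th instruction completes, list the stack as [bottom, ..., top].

[8, 74]

-1 : [-1]
-8 : [-1, -8]
*  : [8]
74 : [8, 74]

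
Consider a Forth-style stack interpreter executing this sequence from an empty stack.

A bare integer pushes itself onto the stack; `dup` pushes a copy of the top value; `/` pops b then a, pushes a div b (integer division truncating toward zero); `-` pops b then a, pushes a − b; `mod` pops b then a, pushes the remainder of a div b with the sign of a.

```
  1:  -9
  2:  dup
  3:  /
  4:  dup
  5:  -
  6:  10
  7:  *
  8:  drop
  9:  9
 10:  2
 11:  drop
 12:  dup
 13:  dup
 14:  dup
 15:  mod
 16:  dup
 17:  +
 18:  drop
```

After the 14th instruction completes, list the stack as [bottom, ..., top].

[9, 9, 9, 9]

-9   : [-9]
dup  : [-9, -9]
/    : [1]
dup  : [1, 1]
-    : [0]
10   : [0, 10]
*    : [0]
drop : []
9    : [9]
2    : [9, 2]
drop : [9]
dup  : [9, 9]
dup  : [9, 9, 9]
dup  : [9, 9, 9, 9]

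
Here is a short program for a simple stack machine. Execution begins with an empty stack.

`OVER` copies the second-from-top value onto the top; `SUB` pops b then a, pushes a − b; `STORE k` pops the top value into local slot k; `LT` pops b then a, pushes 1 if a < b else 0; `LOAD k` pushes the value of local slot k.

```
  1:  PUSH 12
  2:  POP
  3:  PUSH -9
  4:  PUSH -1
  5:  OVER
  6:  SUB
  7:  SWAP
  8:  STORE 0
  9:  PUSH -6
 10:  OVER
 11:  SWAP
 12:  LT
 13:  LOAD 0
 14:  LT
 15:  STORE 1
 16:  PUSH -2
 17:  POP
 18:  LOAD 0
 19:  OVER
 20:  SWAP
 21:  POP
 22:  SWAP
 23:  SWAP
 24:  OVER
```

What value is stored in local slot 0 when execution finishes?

PUSH 12 → 12
POP     → (empty)
PUSH -9 → -9
PUSH -1 → -9 -1
OVER    → -9 -1 -9
SUB     → -9 8
SWAP    → 8 -9
STORE 0 → 8
PUSH -6 → 8 -6
OVER    → 8 -6 8
SWAP    → 8 8 -6
LT      → 8 0
LOAD 0  → 8 0 -9
LT      → 8 0
STORE 1 → 8
PUSH -2 → 8 -2
POP     → 8
LOAD 0  → 8 -9
OVER    → 8 -9 8
SWAP    → 8 8 -9
POP     → 8 8
SWAP    → 8 8
SWAP    → 8 8
OVER    → 8 8 8

-9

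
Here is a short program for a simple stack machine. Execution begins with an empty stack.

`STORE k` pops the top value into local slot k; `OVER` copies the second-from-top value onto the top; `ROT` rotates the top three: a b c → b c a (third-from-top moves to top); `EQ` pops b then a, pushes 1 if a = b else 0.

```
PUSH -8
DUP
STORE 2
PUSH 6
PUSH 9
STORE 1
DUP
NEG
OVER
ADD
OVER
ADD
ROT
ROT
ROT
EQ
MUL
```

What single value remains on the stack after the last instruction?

-8

PUSH -8 : -8
DUP     : -8 -8
STORE 2 : -8
PUSH 6  : -8 6
PUSH 9  : -8 6 9
STORE 1 : -8 6
DUP     : -8 6 6
NEG     : -8 6 -6
OVER    : -8 6 -6 6
ADD     : -8 6 0
OVER    : -8 6 0 6
ADD     : -8 6 6
ROT     : 6 6 -8
ROT     : 6 -8 6
ROT     : -8 6 6
EQ      : -8 1
MUL     : -8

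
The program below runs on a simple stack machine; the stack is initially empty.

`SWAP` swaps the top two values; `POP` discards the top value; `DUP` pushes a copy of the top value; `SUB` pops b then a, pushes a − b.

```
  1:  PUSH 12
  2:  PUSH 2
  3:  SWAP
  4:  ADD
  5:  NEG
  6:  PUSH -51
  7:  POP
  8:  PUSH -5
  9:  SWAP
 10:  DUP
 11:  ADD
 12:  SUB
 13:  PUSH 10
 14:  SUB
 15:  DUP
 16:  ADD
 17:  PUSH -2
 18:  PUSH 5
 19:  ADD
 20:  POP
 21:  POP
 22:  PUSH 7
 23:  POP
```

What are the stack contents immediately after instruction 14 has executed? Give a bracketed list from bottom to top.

PUSH 12  : [12]
PUSH 2   : [12, 2]
SWAP     : [2, 12]
ADD      : [14]
NEG      : [-14]
PUSH -51 : [-14, -51]
POP      : [-14]
PUSH -5  : [-14, -5]
SWAP     : [-5, -14]
DUP      : [-5, -14, -14]
ADD      : [-5, -28]
SUB      : [23]
PUSH 10  : [23, 10]
SUB      : [13]

[13]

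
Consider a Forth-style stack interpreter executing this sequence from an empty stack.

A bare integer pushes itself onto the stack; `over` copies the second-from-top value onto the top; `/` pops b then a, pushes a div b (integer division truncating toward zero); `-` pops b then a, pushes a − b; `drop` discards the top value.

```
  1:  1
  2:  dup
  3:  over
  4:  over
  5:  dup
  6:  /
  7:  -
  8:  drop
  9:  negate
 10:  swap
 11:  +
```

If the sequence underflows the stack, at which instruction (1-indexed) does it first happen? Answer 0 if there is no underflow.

0

1      → [1]
dup    → [1, 1]
over   → [1, 1, 1]
over   → [1, 1, 1, 1]
dup    → [1, 1, 1, 1, 1]
/      → [1, 1, 1, 1]
-      → [1, 1, 0]
drop   → [1, 1]
negate → [1, -1]
swap   → [-1, 1]
+      → [0]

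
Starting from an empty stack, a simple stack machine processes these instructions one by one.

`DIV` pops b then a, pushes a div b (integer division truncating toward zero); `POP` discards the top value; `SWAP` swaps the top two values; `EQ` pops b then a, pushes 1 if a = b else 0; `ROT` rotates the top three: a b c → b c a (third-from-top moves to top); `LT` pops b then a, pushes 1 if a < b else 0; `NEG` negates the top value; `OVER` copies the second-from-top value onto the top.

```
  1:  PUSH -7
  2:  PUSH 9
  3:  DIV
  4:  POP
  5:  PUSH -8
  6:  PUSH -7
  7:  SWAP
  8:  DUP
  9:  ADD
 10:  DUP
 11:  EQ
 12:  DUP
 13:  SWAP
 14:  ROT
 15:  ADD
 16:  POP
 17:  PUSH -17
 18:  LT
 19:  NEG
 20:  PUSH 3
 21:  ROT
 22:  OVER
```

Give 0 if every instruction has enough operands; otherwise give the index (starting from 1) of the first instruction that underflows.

21

PUSH -7   -7
PUSH 9    -7 9
DIV       0
POP       (empty)
PUSH -8   -8
PUSH -7   -8 -7
SWAP      -7 -8
DUP       -7 -8 -8
ADD       -7 -16
DUP       -7 -16 -16
EQ        -7 1
DUP       -7 1 1
SWAP      -7 1 1
ROT       1 1 -7
ADD       1 -6
POP       1
PUSH -17  1 -17
LT        0
NEG       0
PUSH 3    0 3
ROT  — needs 3 operands, stack has 2 → underflow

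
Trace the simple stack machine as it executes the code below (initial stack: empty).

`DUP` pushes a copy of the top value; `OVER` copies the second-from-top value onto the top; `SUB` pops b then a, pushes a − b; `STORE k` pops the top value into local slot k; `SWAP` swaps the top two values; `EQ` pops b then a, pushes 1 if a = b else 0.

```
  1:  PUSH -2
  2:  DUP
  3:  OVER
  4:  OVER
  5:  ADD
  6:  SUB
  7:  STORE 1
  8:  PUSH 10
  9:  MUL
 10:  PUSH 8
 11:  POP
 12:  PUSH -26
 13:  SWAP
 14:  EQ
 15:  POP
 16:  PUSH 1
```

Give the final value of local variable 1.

2

PUSH -2  -> [-2]
DUP      -> [-2, -2]
OVER     -> [-2, -2, -2]
OVER     -> [-2, -2, -2, -2]
ADD      -> [-2, -2, -4]
SUB      -> [-2, 2]
STORE 1  -> [-2]
PUSH 10  -> [-2, 10]
MUL      -> [-20]
PUSH 8   -> [-20, 8]
POP      -> [-20]
PUSH -26 -> [-20, -26]
SWAP     -> [-26, -20]
EQ       -> [0]
POP      -> []
PUSH 1   -> [1]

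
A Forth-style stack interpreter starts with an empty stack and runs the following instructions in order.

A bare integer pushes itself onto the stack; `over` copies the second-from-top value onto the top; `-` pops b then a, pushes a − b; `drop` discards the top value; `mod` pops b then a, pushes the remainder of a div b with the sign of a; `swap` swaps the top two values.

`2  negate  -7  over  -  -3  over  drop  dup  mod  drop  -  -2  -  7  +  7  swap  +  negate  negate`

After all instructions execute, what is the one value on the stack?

2      → [2]
negate → [-2]
-7     → [-2, -7]
over   → [-2, -7, -2]
-      → [-2, -5]
-3     → [-2, -5, -3]
over   → [-2, -5, -3, -5]
drop   → [-2, -5, -3]
dup    → [-2, -5, -3, -3]
mod    → [-2, -5, 0]
drop   → [-2, -5]
-      → [3]
-2     → [3, -2]
-      → [5]
7      → [5, 7]
+      → [12]
7      → [12, 7]
swap   → [7, 12]
+      → [19]
negate → [-19]
negate → [19]

19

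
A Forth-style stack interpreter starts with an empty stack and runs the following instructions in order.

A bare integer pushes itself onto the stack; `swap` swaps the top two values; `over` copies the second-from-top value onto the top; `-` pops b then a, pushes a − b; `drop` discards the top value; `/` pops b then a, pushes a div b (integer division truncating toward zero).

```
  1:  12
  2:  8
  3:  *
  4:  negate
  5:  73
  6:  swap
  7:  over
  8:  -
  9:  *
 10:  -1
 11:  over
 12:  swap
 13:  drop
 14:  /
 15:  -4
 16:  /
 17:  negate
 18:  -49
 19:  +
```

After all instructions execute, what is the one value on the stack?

12      [12]
8       [12, 8]
*       [96]
negate  [-96]
73      [-96, 73]
swap    [73, -96]
over    [73, -96, 73]
-       [73, -169]
*       [-12337]
-1      [-12337, -1]
over    [-12337, -1, -12337]
swap    [-12337, -12337, -1]
drop    [-12337, -12337]
/       [1]
-4      [1, -4]
/       [0]
negate  [0]
-49     [0, -49]
+       [-49]

-49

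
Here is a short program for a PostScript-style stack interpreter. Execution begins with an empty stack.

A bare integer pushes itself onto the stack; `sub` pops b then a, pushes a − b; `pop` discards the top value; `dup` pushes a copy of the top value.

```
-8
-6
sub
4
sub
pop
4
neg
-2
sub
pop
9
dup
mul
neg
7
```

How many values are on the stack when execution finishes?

2

-8   [-8]
-6   [-8, -6]
sub  [-2]
4    [-2, 4]
sub  [-6]
pop  []
4    [4]
neg  [-4]
-2   [-4, -2]
sub  [-2]
pop  []
9    [9]
dup  [9, 9]
mul  [81]
neg  [-81]
7    [-81, 7]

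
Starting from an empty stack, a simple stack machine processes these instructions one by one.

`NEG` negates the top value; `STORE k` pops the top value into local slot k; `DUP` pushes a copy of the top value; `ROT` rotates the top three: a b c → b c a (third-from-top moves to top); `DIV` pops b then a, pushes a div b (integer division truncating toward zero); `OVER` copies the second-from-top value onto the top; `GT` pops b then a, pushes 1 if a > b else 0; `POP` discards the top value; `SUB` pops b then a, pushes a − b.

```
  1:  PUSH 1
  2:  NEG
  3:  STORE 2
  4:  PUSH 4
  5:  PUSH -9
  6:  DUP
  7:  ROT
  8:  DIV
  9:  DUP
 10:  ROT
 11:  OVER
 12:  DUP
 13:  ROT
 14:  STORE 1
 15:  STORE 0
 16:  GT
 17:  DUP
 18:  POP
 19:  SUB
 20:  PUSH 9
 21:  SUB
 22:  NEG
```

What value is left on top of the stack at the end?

PUSH 1   [1]
NEG      [-1]
STORE 2  []
PUSH 4   [4]
PUSH -9  [4, -9]
DUP      [4, -9, -9]
ROT      [-9, -9, 4]
DIV      [-9, -2]
DUP      [-9, -2, -2]
ROT      [-2, -2, -9]
OVER     [-2, -2, -9, -2]
DUP      [-2, -2, -9, -2, -2]
ROT      [-2, -2, -2, -2, -9]
STORE 1  [-2, -2, -2, -2]
STORE 0  [-2, -2, -2]
GT       [-2, 0]
DUP      [-2, 0, 0]
POP      [-2, 0]
SUB      [-2]
PUSH 9   [-2, 9]
SUB      [-11]
NEG      [11]

11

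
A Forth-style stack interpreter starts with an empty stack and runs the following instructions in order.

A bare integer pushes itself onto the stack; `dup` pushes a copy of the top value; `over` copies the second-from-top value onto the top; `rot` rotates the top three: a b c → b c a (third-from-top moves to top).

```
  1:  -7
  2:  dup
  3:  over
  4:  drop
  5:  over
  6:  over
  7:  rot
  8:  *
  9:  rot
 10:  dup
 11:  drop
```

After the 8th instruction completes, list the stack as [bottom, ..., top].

-7   → -7
dup  → -7 -7
over → -7 -7 -7
drop → -7 -7
over → -7 -7 -7
over → -7 -7 -7 -7
rot  → -7 -7 -7 -7
*    → -7 -7 49

[-7, -7, 49]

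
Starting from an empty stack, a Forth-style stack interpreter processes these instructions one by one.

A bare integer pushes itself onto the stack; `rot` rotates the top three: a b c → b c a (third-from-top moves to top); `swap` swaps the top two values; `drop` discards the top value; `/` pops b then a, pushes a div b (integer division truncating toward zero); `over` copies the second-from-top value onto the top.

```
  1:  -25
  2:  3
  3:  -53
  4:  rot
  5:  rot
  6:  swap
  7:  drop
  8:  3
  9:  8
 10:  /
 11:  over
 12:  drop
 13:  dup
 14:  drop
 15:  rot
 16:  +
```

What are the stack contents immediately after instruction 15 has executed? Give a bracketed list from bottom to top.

-25  -> -25
3    -> -25 3
-53  -> -25 3 -53
rot  -> 3 -53 -25
rot  -> -53 -25 3
swap -> -53 3 -25
drop -> -53 3
3    -> -53 3 3
8    -> -53 3 3 8
/    -> -53 3 0
over -> -53 3 0 3
drop -> -53 3 0
dup  -> -53 3 0 0
drop -> -53 3 0
rot  -> 3 0 -53

[3, 0, -53]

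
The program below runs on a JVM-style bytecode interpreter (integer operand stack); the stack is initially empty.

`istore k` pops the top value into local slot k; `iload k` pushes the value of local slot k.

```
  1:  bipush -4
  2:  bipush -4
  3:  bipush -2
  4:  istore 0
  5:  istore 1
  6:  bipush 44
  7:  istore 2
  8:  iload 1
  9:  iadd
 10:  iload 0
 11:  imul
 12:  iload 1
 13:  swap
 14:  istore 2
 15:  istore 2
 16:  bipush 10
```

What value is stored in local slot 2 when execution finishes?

-4

bipush -4 -> -4
bipush -4 -> -4 -4
bipush -2 -> -4 -4 -2
istore 0  -> -4 -4
istore 1  -> -4
bipush 44 -> -4 44
istore 2  -> -4
iload 1   -> -4 -4
iadd      -> -8
iload 0   -> -8 -2
imul      -> 16
iload 1   -> 16 -4
swap      -> -4 16
istore 2  -> -4
istore 2  -> (empty)
bipush 10 -> 10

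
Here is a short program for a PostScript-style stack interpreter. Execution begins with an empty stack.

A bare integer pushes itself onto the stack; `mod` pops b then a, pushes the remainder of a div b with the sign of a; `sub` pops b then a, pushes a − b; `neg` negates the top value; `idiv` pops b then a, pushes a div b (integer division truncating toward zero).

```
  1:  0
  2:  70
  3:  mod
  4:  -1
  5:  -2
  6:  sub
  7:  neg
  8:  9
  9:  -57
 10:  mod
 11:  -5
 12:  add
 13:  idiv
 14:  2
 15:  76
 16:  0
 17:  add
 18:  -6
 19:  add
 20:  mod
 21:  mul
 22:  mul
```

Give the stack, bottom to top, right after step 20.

0    : [0]
70   : [0, 70]
mod  : [0]
-1   : [0, -1]
-2   : [0, -1, -2]
sub  : [0, 1]
neg  : [0, -1]
9    : [0, -1, 9]
-57  : [0, -1, 9, -57]
mod  : [0, -1, 9]
-5   : [0, -1, 9, -5]
add  : [0, -1, 4]
idiv : [0, 0]
2    : [0, 0, 2]
76   : [0, 0, 2, 76]
0    : [0, 0, 2, 76, 0]
add  : [0, 0, 2, 76]
-6   : [0, 0, 2, 76, -6]
add  : [0, 0, 2, 70]
mod  : [0, 0, 2]

[0, 0, 2]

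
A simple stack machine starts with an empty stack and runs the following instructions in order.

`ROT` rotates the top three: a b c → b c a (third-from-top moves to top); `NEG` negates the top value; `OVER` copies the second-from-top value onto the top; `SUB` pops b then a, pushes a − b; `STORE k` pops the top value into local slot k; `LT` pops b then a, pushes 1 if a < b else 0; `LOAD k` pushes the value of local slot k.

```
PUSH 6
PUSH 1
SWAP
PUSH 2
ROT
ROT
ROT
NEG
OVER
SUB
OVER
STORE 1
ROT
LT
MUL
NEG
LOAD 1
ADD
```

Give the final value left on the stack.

PUSH 6  : 6
PUSH 1  : 6 1
SWAP    : 1 6
PUSH 2  : 1 6 2
ROT     : 6 2 1
ROT     : 2 1 6
ROT     : 1 6 2
NEG     : 1 6 -2
OVER    : 1 6 -2 6
SUB     : 1 6 -8
OVER    : 1 6 -8 6
STORE 1 : 1 6 -8
ROT     : 6 -8 1
LT      : 6 1
MUL     : 6
NEG     : -6
LOAD 1  : -6 6
ADD     : 0

0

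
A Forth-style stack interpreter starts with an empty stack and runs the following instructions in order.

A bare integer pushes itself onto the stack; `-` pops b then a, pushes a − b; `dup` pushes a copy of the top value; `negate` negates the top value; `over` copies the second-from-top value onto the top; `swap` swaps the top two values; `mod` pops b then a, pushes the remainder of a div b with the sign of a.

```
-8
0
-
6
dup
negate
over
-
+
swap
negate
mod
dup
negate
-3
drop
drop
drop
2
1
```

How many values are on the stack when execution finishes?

2

-8      -8
0       -8 0
-       -8
6       -8 6
dup     -8 6 6
negate  -8 6 -6
over    -8 6 -6 6
-       -8 6 -12
+       -8 -6
swap    -6 -8
negate  -6 8
mod     -6
dup     -6 -6
negate  -6 6
-3      -6 6 -3
drop    -6 6
drop    -6
drop    (empty)
2       2
1       2 1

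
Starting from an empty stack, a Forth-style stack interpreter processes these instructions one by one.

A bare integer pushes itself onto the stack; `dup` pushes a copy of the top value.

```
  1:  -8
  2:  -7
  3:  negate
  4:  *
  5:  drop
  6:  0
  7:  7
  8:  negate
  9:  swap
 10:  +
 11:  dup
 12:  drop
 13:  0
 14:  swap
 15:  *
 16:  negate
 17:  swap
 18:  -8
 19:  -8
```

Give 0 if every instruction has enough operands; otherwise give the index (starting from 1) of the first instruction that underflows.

17

-8     : -8
-7     : -8 -7
negate : -8 7
*      : -56
drop   : (empty)
0      : 0
7      : 0 7
negate : 0 -7
swap   : -7 0
+      : -7
dup    : -7 -7
drop   : -7
0      : -7 0
swap   : 0 -7
*      : 0
negate : 0
swap  — needs 2 operands, stack has 1 → underflow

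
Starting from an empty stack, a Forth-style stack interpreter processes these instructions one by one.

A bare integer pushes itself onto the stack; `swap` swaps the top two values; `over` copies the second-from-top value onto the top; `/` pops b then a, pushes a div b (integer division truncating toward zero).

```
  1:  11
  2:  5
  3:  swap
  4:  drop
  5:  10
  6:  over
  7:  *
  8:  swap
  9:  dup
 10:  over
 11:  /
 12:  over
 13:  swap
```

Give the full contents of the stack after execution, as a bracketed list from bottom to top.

11   -> [11]
5    -> [11, 5]
swap -> [5, 11]
drop -> [5]
10   -> [5, 10]
over -> [5, 10, 5]
*    -> [5, 50]
swap -> [50, 5]
dup  -> [50, 5, 5]
over -> [50, 5, 5, 5]
/    -> [50, 5, 1]
over -> [50, 5, 1, 5]
swap -> [50, 5, 5, 1]

[50, 5, 5, 1]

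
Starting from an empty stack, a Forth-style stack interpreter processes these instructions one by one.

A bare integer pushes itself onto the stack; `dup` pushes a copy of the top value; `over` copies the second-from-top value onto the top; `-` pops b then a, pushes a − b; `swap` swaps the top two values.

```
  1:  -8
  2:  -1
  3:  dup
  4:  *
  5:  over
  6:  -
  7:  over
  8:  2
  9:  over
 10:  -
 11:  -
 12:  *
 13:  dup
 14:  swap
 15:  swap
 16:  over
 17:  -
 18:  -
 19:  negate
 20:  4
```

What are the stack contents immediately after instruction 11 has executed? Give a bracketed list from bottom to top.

-8   -> -8
-1   -> -8 -1
dup  -> -8 -1 -1
*    -> -8 1
over -> -8 1 -8
-    -> -8 9
over -> -8 9 -8
2    -> -8 9 -8 2
over -> -8 9 -8 2 -8
-    -> -8 9 -8 10
-    -> -8 9 -18

[-8, 9, -18]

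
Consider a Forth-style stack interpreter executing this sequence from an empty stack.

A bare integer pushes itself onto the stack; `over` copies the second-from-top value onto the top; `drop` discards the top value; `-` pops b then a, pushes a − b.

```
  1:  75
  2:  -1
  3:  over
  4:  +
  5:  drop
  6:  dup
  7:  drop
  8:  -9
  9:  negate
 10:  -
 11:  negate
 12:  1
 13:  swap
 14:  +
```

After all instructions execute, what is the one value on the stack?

75     -> [75]
-1     -> [75, -1]
over   -> [75, -1, 75]
+      -> [75, 74]
drop   -> [75]
dup    -> [75, 75]
drop   -> [75]
-9     -> [75, -9]
negate -> [75, 9]
-      -> [66]
negate -> [-66]
1      -> [-66, 1]
swap   -> [1, -66]
+      -> [-65]

-65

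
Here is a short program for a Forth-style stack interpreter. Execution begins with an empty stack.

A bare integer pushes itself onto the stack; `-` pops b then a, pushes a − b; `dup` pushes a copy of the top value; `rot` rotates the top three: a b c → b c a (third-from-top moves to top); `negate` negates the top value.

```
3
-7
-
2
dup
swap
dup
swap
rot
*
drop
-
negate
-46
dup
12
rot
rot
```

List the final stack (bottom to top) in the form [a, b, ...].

[-8, 12, -46, -46]

3       [3]
-7      [3, -7]
-       [10]
2       [10, 2]
dup     [10, 2, 2]
swap    [10, 2, 2]
dup     [10, 2, 2, 2]
swap    [10, 2, 2, 2]
rot     [10, 2, 2, 2]
*       [10, 2, 4]
drop    [10, 2]
-       [8]
negate  [-8]
-46     [-8, -46]
dup     [-8, -46, -46]
12      [-8, -46, -46, 12]
rot     [-8, -46, 12, -46]
rot     [-8, 12, -46, -46]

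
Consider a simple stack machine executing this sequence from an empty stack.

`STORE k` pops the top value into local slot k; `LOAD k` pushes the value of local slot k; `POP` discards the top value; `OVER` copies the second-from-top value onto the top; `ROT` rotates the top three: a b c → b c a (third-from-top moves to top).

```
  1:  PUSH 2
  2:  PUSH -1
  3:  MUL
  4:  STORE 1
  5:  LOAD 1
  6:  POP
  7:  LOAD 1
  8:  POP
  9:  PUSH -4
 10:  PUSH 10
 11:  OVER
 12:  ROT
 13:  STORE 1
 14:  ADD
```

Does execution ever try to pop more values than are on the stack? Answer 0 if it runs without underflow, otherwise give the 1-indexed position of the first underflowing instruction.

PUSH 2  : [2]
PUSH -1 : [2, -1]
MUL     : [-2]
STORE 1 : []
LOAD 1  : [-2]
POP     : []
LOAD 1  : [-2]
POP     : []
PUSH -4 : [-4]
PUSH 10 : [-4, 10]
OVER    : [-4, 10, -4]
ROT     : [10, -4, -4]
STORE 1 : [10, -4]
ADD     : [6]

0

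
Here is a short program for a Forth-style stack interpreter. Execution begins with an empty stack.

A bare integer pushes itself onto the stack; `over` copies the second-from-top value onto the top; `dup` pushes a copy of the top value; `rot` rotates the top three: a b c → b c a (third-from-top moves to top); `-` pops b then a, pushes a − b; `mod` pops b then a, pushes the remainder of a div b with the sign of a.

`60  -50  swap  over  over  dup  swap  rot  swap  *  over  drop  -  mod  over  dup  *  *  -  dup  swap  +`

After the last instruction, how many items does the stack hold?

60   -> 60
-50  -> 60 -50
swap -> -50 60
over -> -50 60 -50
over -> -50 60 -50 60
dup  -> -50 60 -50 60 60
swap -> -50 60 -50 60 60
rot  -> -50 60 60 60 -50
swap -> -50 60 60 -50 60
*    -> -50 60 60 -3000
over -> -50 60 60 -3000 60
drop -> -50 60 60 -3000
-    -> -50 60 3060
mod  -> -50 60
over -> -50 60 -50
dup  -> -50 60 -50 -50
*    -> -50 60 2500
*    -> -50 150000
-    -> -150050
dup  -> -150050 -150050
swap -> -150050 -150050
+    -> -300100

1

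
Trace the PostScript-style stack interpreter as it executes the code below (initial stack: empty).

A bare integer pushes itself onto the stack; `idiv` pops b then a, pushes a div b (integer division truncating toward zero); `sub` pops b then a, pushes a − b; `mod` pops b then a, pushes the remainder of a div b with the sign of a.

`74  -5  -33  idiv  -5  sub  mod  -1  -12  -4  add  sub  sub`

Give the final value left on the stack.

74   → 74
-5   → 74 -5
-33  → 74 -5 -33
idiv → 74 0
-5   → 74 0 -5
sub  → 74 5
mod  → 4
-1   → 4 -1
-12  → 4 -1 -12
-4   → 4 -1 -12 -4
add  → 4 -1 -16
sub  → 4 15
sub  → -11

-11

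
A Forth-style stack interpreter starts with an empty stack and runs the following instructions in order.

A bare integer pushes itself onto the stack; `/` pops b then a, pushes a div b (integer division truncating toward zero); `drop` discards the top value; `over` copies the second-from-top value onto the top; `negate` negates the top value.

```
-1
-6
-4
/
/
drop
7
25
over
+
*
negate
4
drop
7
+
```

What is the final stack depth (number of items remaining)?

-1      [-1]
-6      [-1, -6]
-4      [-1, -6, -4]
/       [-1, 1]
/       [-1]
drop    []
7       [7]
25      [7, 25]
over    [7, 25, 7]
+       [7, 32]
*       [224]
negate  [-224]
4       [-224, 4]
drop    [-224]
7       [-224, 7]
+       [-217]

1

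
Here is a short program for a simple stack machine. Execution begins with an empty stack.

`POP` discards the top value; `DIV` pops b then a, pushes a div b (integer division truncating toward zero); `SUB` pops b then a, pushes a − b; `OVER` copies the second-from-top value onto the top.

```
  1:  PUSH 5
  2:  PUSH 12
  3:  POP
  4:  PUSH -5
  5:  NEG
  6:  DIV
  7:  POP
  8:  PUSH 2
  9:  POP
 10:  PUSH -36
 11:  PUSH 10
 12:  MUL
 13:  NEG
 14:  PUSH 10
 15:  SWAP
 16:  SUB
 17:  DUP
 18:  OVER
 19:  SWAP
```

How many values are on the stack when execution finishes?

PUSH 5   → [5]
PUSH 12  → [5, 12]
POP      → [5]
PUSH -5  → [5, -5]
NEG      → [5, 5]
DIV      → [1]
POP      → []
PUSH 2   → [2]
POP      → []
PUSH -36 → [-36]
PUSH 10  → [-36, 10]
MUL      → [-360]
NEG      → [360]
PUSH 10  → [360, 10]
SWAP     → [10, 360]
SUB      → [-350]
DUP      → [-350, -350]
OVER     → [-350, -350, -350]
SWAP     → [-350, -350, -350]

3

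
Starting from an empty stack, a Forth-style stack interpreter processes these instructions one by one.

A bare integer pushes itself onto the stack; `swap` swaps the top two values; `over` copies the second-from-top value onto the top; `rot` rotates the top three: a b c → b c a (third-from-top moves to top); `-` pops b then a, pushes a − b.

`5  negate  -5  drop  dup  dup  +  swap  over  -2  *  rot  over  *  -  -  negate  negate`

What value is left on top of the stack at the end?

5       [5]
negate  [-5]
-5      [-5, -5]
drop    [-5]
dup     [-5, -5]
dup     [-5, -5, -5]
+       [-5, -10]
swap    [-10, -5]
over    [-10, -5, -10]
-2      [-10, -5, -10, -2]
*       [-10, -5, 20]
rot     [-5, 20, -10]
over    [-5, 20, -10, 20]
*       [-5, 20, -200]
-       [-5, 220]
-       [-225]
negate  [225]
negate  [-225]

-225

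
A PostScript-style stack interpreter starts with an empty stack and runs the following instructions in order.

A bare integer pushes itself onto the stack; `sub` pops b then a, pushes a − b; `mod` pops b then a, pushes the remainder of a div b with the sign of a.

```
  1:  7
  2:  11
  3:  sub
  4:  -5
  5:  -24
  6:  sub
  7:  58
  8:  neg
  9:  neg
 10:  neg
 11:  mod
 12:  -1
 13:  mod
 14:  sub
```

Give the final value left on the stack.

-4

7   -> [7]
11  -> [7, 11]
sub -> [-4]
-5  -> [-4, -5]
-24 -> [-4, -5, -24]
sub -> [-4, 19]
58  -> [-4, 19, 58]
neg -> [-4, 19, -58]
neg -> [-4, 19, 58]
neg -> [-4, 19, -58]
mod -> [-4, 19]
-1  -> [-4, 19, -1]
mod -> [-4, 0]
sub -> [-4]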